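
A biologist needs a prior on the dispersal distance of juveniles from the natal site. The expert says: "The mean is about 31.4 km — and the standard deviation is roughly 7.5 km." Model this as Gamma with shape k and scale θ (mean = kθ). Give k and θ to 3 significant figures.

For Gamma(k, scale θ): mean = kθ, variance = kθ², so CV = 1/√k.
CV = SD/mean = 7.5/31.4 = 0.2389, hence k = 1/CV² = 17.5.
Then θ = mean/k = 31.4/17.5 = 1.79.

k ≈ 17.5, θ ≈ 1.79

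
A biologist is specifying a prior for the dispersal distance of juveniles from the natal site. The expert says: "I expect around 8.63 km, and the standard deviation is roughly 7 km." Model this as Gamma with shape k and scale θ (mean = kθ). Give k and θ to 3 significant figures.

k ≈ 1.52, θ ≈ 5.68

For Gamma(k, scale θ): mean = kθ, variance = kθ², so CV = 1/√k.
CV = SD/mean = 7/8.63 = 0.8111, hence k = 1/CV² = 1.52.
Then θ = mean/k = 8.63/1.52 = 5.68.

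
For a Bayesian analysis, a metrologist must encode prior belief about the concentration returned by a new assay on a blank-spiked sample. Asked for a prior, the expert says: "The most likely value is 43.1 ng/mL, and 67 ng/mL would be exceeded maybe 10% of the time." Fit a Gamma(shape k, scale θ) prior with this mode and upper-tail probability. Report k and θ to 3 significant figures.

Gamma(k,θ) with k>1 has mode (k−1)θ, so θ = 43.1/(k−1).
Need P(X < 67) = 0.9 with θ tied to k this way. Start at k = 2, θ = 43.1: P(X<67) ≈ 0.460.
Too low — raise k to concentrate. Iterating converges to k ≈ 10.6.
Then θ = 43.1/(10.6−1) ≈ 4.48.

k ≈ 10.6, θ ≈ 4.48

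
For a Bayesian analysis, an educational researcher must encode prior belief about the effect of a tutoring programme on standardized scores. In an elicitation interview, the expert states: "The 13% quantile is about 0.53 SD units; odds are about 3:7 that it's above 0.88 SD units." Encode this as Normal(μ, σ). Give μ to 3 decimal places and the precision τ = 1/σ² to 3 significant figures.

μ = 0.769, τ = 22.2

The p-quantile of Normal(μ,σ) is μ + z_p·σ, with z_{0.13} = -1.126 and z_{0.7} = 0.5244.
Eliminate σ: μ = (z₂·x₁ − z₁·x₂)/(z₂ − z₁) = (0.5244·0.53 − (-1.126)·0.88)/1.651 = 0.769.
Then σ = (x₂ − x₁)/(z₂ − z₁) = (0.88 − 0.53)/1.651 = 0.212.
Precision τ = 1/σ² = 1/0.212² = 22.2.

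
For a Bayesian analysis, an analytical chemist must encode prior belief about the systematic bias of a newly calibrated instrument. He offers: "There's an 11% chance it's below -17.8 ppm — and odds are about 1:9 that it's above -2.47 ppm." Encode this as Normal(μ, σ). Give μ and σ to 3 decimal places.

The p-quantile of Normal(μ,σ) is μ + z_p·σ, with z_{0.11} = -1.227 and z_{0.9} = 1.282.
Eliminate σ: μ = (z₂·x₁ − z₁·x₂)/(z₂ − z₁) = (1.282·-17.8 − (-1.227)·-2.47)/2.508 = -10.303.
Then σ = (x₂ − x₁)/(z₂ − z₁) = (-2.47 − -17.8)/2.508 = 6.112.

μ = -10.303, σ = 6.112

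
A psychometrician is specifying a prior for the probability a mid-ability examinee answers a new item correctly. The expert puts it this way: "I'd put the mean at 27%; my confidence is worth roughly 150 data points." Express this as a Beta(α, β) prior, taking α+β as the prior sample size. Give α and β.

α = 40.5, β = 109.5

Under the effective-sample-size interpretation, Beta(α, β) has prior mean α/(α+β) and prior sample size α+β.
So α+β = 150 and α/(α+β) = 0.27, giving α = 0.27·150 = 40.5 and β = 150 − 40.5 = 109.5.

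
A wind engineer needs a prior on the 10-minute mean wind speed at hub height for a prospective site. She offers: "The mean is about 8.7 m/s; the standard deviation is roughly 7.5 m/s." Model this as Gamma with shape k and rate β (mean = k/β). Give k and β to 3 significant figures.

For Gamma(k, rate β): mean = k/β, variance = k/β², so CV = 1/√k.
CV = SD/mean = 7.5/8.7 = 0.8621, hence k = 1/CV² = 1.35.
Then β = k/mean = 1.35/8.7 = 0.155.

k ≈ 1.35, β ≈ 0.155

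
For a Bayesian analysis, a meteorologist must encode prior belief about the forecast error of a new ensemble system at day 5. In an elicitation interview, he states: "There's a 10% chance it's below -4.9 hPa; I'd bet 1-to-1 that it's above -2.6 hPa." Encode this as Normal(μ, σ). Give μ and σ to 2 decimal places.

μ = -2.60, σ = 1.79

The p-quantile of Normal(μ,σ) is μ + z_p·σ, with z_{0.1} = -1.282 and z_{0.5} = 0.
Eliminate σ: μ = (z₂·x₁ − z₁·x₂)/(z₂ − z₁) = (0·-4.9 − (-1.282)·-2.6)/1.282 = -2.60.
Then σ = (x₂ − x₁)/(z₂ − z₁) = (-2.6 − -4.9)/1.282 = 1.79.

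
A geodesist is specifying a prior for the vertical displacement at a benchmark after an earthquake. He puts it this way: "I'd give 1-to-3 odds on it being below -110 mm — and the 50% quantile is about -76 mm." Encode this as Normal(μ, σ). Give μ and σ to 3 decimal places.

μ = -76.000, σ = 50.408

The p-quantile of Normal(μ,σ) is μ + z_p·σ, with z_{0.25} = -0.6745 and z_{0.5} = 0.
Eliminate σ: μ = (z₂·x₁ − z₁·x₂)/(z₂ − z₁) = (0·-110 − (-0.6745)·-76)/0.6745 = -76.000.
Then σ = (x₂ − x₁)/(z₂ − z₁) = (-76 − -110)/0.6745 = 50.408.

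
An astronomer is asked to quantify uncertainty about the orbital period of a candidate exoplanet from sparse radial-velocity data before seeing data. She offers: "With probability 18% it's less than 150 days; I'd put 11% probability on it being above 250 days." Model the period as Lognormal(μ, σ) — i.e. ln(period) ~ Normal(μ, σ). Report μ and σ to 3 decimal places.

If T ~ Lognormal(μ,σ) then ln T ~ Normal(μ,σ), so the p-quantile of ln T is μ + z_p·σ.
ln(150) = 5.011 and ln(250) = 5.521; z_{0.18} = -0.9154, z_{0.89} = 1.227.
σ = (5.521 − 5.011)/(1.227 − (-0.9154)) = 0.238.
μ = 5.011 − (-0.9154)·0.238 = 5.229.

μ ≈ 5.229, σ ≈ 0.238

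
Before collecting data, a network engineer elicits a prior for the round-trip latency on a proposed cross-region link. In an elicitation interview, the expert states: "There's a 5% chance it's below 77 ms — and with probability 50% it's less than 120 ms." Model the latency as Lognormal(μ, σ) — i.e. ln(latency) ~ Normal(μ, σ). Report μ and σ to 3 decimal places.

If T ~ Lognormal(μ,σ) then ln T ~ Normal(μ,σ), so the p-quantile of ln T is μ + z_p·σ.
ln(77) = 4.344 and ln(120) = 4.787; z_{0.05} = -1.645, z_{0.5} = 0.
σ = (4.787 − 4.344)/(0 − (-1.645)) = 0.270.
μ = 4.344 − (-1.645)·0.270 = 4.787.

μ ≈ 4.787, σ ≈ 0.270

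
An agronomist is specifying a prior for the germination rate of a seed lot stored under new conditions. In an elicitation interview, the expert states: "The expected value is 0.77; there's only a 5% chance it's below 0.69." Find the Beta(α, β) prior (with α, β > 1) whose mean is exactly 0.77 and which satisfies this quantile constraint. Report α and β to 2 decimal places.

With mean 0.77 fixed, write α = 0.77s, β = 0.23s where s = α+β.
Need P(θ < 0.69) = 0.05 under Beta(0.77s, 0.23s). Normal approximation: (q−m)/√(m(1−m)/s) ≈ z_{0.05} = -1.64, so s ≈ 0.77·0.23·(-1.64)²/(0.69−0.77)² = 74.9.
At s = 74.9: P(θ<0.69) ≈ 0.057. Adjusting to match 0.05 gives s ≈ 81.26.
So α = 0.77·81.26 ≈ 62.57, β = 0.23·81.26 ≈ 18.69.

α ≈ 62.57, β ≈ 18.69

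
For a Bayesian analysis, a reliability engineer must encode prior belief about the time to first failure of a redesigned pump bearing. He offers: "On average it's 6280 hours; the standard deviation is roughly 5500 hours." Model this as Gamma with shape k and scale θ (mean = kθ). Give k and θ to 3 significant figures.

For Gamma(k, scale θ): mean = kθ, variance = kθ², so CV = 1/√k.
CV = SD/mean = 5500/6280 = 0.8758, hence k = 1/CV² = 1.3.
Then θ = mean/k = 6280/1.3 = 4820.

k ≈ 1.3, θ ≈ 4820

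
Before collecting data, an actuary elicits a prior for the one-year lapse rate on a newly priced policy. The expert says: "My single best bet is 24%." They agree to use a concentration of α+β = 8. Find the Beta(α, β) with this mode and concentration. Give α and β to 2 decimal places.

For α,β > 1 the Beta mode is (α−1)/(α+β−2). With α+β = 8, the mode is (α−1)/6.
Set (α−1)/6 = 0.24 → α = 1 + 0.24·6 = 2.44.
β = 8 − α = 5.56.

α = 2.44, β = 5.56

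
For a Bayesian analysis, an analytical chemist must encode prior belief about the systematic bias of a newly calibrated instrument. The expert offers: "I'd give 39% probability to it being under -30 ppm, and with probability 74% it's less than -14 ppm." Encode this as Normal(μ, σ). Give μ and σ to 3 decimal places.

μ = -25.156, σ = 17.341

The p-quantile of Normal(μ,σ) is μ + z_p·σ, with z_{0.39} = -0.2793 and z_{0.74} = 0.6433.
Eliminate σ: μ = (z₂·x₁ − z₁·x₂)/(z₂ − z₁) = (0.6433·-30 − (-0.2793)·-14)/0.9227 = -25.156.
Then σ = (x₂ − x₁)/(z₂ − z₁) = (-14 − -30)/0.9227 = 17.341.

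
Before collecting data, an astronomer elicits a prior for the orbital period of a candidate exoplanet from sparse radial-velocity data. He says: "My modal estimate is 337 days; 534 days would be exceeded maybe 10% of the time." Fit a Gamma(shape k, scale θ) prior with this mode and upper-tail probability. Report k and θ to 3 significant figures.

Gamma(k,θ) with k>1 has mode (k−1)θ, so θ = 337/(k−1).
Need P(X < 534) = 0.9 with θ tied to k this way. Start at k = 2, θ = 337: P(X<534) ≈ 0.470.
Too low — raise k to concentrate. Iterating converges to k ≈ 9.85.
Then θ = 337/(9.85−1) ≈ 38.1.

k ≈ 9.85, θ ≈ 38.1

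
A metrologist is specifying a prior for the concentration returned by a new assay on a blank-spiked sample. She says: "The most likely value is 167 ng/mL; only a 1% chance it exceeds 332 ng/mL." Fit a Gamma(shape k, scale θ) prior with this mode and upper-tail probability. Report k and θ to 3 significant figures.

Gamma(k,θ) with k>1 has mode (k−1)θ, so θ = 167/(k−1).
Need P(X < 332) = 0.99 with θ tied to k this way. Start at k = 2, θ = 167: P(X<332) ≈ 0.591.
Too low — raise k to concentrate. Iterating converges to k ≈ 11.4.
Then θ = 167/(11.4−1) ≈ 16.

k ≈ 11.4, θ ≈ 16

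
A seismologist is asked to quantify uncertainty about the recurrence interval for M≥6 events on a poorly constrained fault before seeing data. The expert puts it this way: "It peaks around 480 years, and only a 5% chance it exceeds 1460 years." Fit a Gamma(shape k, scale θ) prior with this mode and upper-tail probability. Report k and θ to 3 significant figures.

k ≈ 3.14, θ ≈ 225

Gamma(k,θ) with k>1 has mode (k−1)θ, so θ = 480/(k−1).
Need P(X < 1460) = 0.95 with θ tied to k this way. Start at k = 2, θ = 480: P(X<1460) ≈ 0.807.
Too low — raise k to concentrate. Iterating converges to k ≈ 3.14.
Then θ = 480/(3.14−1) ≈ 225.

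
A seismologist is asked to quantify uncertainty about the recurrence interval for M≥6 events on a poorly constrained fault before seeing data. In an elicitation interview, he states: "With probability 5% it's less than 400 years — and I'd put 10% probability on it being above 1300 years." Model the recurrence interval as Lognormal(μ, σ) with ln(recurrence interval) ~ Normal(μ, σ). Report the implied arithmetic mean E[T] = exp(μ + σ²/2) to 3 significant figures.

E[T] ≈ 841 years

If T ~ Lognormal(μ,σ) then ln T ~ Normal(μ,σ), so the p-quantile of ln T is μ + z_p·σ.
ln(400) = 5.991 and ln(1300) = 7.17; z_{0.05} = -1.645, z_{0.9} = 1.282.
σ = (7.17 − 5.991)/(1.282 − (-1.645)) = 0.403.
μ = 5.991 − (-1.645)·0.403 = 6.654.
E[T] = exp(μ + σ²/2) = exp(6.654 + 0.0811) = 841 years.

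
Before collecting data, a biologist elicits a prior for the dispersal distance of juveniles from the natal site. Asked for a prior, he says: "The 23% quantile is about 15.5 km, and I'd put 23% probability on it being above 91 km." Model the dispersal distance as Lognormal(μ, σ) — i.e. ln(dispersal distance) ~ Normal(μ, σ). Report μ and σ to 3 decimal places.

μ ≈ 3.626, σ ≈ 1.198

If T ~ Lognormal(μ,σ) then ln T ~ Normal(μ,σ), so the p-quantile of ln T is μ + z_p·σ.
ln(15.5) = 2.741 and ln(91) = 4.511; z_{0.23} = -0.7388, z_{0.77} = 0.7388.
σ = (4.511 − 2.741)/(0.7388 − (-0.7388)) = 1.198.
μ = 2.741 − (-0.7388)·1.198 = 3.626.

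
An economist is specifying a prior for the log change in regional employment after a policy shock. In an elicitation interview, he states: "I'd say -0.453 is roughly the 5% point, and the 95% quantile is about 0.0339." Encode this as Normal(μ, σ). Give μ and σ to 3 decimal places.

The p-quantile of Normal(μ,σ) is μ + z_p·σ, with z_{0.05} = -1.645 and z_{0.95} = 1.645.
Eliminate σ: μ = (z₂·x₁ − z₁·x₂)/(z₂ − z₁) = (1.645·-0.453 − (-1.645)·0.0339)/3.29 = -0.210.
Then σ = (x₂ − x₁)/(z₂ − z₁) = (0.0339 − -0.453)/3.29 = 0.148.

μ = -0.210, σ = 0.148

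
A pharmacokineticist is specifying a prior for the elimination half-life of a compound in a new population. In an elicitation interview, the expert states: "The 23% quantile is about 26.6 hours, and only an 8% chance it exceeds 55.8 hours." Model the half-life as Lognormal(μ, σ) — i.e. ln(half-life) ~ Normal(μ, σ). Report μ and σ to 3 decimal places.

If T ~ Lognormal(μ,σ) then ln T ~ Normal(μ,σ), so the p-quantile of ln T is μ + z_p·σ.
ln(26.6) = 3.281 and ln(55.8) = 4.022; z_{0.23} = -0.7388, z_{0.92} = 1.405.
σ = (4.022 − 3.281)/(1.405 − (-0.7388)) = 0.346.
μ = 3.281 − (-0.7388)·0.346 = 3.536.

μ ≈ 3.536, σ ≈ 0.346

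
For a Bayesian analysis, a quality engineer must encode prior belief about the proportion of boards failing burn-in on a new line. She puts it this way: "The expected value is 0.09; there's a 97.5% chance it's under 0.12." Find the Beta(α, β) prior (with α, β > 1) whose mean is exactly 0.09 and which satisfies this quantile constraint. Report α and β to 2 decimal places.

With mean 0.09 fixed, write α = 0.09s, β = 0.91s where s = α+β.
Need P(θ < 0.12) = 0.975 under Beta(0.09s, 0.91s). Normal approximation: (q−m)/√(m(1−m)/s) ≈ z_{0.975} = 1.96, so s ≈ 0.09·0.91·(1.96)²/(0.12−0.09)² = 349.6.
At s = 349.6: P(θ<0.12) ≈ 0.967. Adjusting to match 0.975 gives s ≈ 397.10.
So α = 0.09·397.10 ≈ 35.74, β = 0.91·397.10 ≈ 361.36.

α ≈ 35.74, β ≈ 361.36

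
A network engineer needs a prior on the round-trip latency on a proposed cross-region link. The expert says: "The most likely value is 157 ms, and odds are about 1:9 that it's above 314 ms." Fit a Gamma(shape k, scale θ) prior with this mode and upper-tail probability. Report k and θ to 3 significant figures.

Gamma(k,θ) with k>1 has mode (k−1)θ, so θ = 157/(k−1).
Need P(X < 314) = 0.9 with θ tied to k this way. Start at k = 2, θ = 157: P(X<314) ≈ 0.594.
Too low — raise k to concentrate. Iterating converges to k ≈ 4.99.
Then θ = 157/(4.99−1) ≈ 39.3.

k ≈ 4.99, θ ≈ 39.3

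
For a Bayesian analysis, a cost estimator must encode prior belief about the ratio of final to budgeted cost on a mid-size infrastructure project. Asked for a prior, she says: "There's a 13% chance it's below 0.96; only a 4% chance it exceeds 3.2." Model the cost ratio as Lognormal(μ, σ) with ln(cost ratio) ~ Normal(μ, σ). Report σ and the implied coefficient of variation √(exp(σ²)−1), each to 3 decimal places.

σ ≈ 0.418, CV ≈ 0.437

If T ~ Lognormal(μ,σ) then ln T ~ Normal(μ,σ), so the p-quantile of ln T is μ + z_p·σ.
ln(0.96) = -0.04082 and ln(3.2) = 1.163; z_{0.13} = -1.126, z_{0.96} = 1.751.
σ = (1.163 − -0.04082)/(1.751 − (-1.126)) = 0.418.
μ = -0.04082 − (-1.126)·0.418 = 0.431.
CV = √(exp(σ²)−1) = √(exp(0.1751)−1) = 0.437.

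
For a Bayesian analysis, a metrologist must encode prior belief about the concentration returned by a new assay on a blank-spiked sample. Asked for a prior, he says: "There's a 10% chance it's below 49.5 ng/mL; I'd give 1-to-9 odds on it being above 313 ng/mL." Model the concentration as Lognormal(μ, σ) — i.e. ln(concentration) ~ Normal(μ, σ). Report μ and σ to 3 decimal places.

μ ≈ 4.824, σ ≈ 0.720

If T ~ Lognormal(μ,σ) then ln T ~ Normal(μ,σ), so the p-quantile of ln T is μ + z_p·σ.
ln(49.5) = 3.902 and ln(313) = 5.746; z_{0.1} = -1.282, z_{0.9} = 1.282.
σ = (5.746 − 3.902)/(1.282 − (-1.282)) = 0.720.
μ = 3.902 − (-1.282)·0.720 = 4.824.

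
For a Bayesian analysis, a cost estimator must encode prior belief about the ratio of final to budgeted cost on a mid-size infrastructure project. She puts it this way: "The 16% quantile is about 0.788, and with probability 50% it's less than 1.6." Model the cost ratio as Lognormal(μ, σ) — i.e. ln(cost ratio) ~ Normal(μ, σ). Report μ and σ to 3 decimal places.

μ ≈ 0.470, σ ≈ 0.712

If T ~ Lognormal(μ,σ) then ln T ~ Normal(μ,σ), so the p-quantile of ln T is μ + z_p·σ.
ln(0.788) = -0.2383 and ln(1.6) = 0.47; z_{0.16} = -0.9945, z_{0.5} = 0.
σ = (0.47 − -0.2383)/(0 − (-0.9945)) = 0.712.
μ = -0.2383 − (-0.9945)·0.712 = 0.470.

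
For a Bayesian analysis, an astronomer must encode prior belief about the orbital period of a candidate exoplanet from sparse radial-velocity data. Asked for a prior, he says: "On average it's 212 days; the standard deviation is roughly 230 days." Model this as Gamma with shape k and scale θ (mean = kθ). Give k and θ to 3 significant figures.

For Gamma(k, scale θ): mean = kθ, variance = kθ², so CV = 1/√k.
CV = SD/mean = 230/212 = 1.085, hence k = 1/CV² = 0.85.
Then θ = mean/k = 212/0.85 = 250.

k ≈ 0.85, θ ≈ 250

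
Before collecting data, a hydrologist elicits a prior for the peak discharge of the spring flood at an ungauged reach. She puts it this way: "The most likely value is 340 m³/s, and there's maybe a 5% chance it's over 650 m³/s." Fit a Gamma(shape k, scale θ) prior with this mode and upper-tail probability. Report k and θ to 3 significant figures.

k ≈ 7.62, θ ≈ 51.4

Gamma(k,θ) with k>1 has mode (k−1)θ, so θ = 340/(k−1).
Need P(X < 650) = 0.95 with θ tied to k this way. Start at k = 2, θ = 340: P(X<650) ≈ 0.570.
Too low — raise k to concentrate. Iterating converges to k ≈ 7.62.
Then θ = 340/(7.62−1) ≈ 51.4.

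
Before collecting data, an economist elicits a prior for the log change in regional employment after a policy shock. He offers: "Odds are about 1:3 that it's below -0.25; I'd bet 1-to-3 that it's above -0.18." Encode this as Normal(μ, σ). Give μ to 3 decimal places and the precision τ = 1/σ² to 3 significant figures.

For Normal(μ,σ), the p-quantile is μ + z_p·σ. Here z_{0.25} = -0.6745, z_{0.75} = 0.6745.
So -0.25 = μ − 0.6745σ and -0.18 = μ + 0.6745σ.
Subtracting: σ = (-0.18 − -0.25)/(0.6745 − (-0.6745)) = 0.052.
Then μ = -0.25 − (-0.6745)·0.052 = -0.215.
Precision τ = 1/σ² = 1/0.05189² = 371.

μ = -0.215, τ = 371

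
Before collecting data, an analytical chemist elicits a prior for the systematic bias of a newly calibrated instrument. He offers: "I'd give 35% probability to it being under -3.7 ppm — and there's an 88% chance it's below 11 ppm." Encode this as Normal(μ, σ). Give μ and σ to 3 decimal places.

μ = -0.070, σ = 9.421

For Normal(μ,σ), the p-quantile is μ + z_p·σ. Here z_{0.35} = -0.3853, z_{0.88} = 1.175.
So -3.7 = μ − 0.3853σ and 11 = μ + 1.175σ.
Subtracting: σ = (11 − -3.7)/(1.175 − (-0.3853)) = 9.421.
Then μ = -3.7 − (-0.3853)·9.421 = -0.070.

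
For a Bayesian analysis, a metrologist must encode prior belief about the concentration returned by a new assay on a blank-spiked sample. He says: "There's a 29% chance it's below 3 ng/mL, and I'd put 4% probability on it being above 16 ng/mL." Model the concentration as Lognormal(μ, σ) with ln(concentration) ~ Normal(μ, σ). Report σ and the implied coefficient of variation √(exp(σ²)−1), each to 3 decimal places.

σ ≈ 0.727, CV ≈ 0.834

If T ~ Lognormal(μ,σ) then ln T ~ Normal(μ,σ), so the p-quantile of ln T is μ + z_p·σ.
ln(3) = 1.099 and ln(16) = 2.773; z_{0.29} = -0.5534, z_{0.96} = 1.751.
σ = (2.773 − 1.099)/(1.751 − (-0.5534)) = 0.727.
μ = 1.099 − (-0.5534)·0.727 = 1.501.
CV = √(exp(σ²)−1) = √(exp(0.5278)−1) = 0.834.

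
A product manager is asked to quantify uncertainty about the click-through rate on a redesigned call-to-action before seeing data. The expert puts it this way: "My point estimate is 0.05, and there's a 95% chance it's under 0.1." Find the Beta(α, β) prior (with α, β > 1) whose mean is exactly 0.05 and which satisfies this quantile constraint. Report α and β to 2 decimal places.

α ≈ 3.33, β ≈ 63.20

With mean 0.05 fixed, write α = 0.05s, β = 0.95s where s = α+β.
Need P(θ < 0.1) = 0.95 under Beta(0.05s, 0.95s). Normal approximation: (q−m)/√(m(1−m)/s) ≈ z_{0.95} = 1.64, so s ≈ 0.05·0.95·(1.64)²/(0.1−0.05)² = 51.4.
At s = 51.4: P(θ<0.1) ≈ 0.931. Adjusting to match 0.95 gives s ≈ 66.52.
So α = 0.05·66.52 ≈ 3.33, β = 0.95·66.52 ≈ 63.20.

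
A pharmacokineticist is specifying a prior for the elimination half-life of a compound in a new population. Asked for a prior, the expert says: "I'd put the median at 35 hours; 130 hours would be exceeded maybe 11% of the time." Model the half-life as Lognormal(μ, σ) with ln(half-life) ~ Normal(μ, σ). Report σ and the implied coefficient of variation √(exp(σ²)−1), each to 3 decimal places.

If T ~ Lognormal(μ,σ) then ln T ~ Normal(μ,σ), so the p-quantile of ln T is μ + z_p·σ.
ln(35) = 3.555 and ln(130) = 4.868; z_{0.5} = 0, z_{0.89} = 1.227.
σ = (4.868 − 3.555)/(1.227 − (0)) = 1.070.
μ = 3.555 − (0)·1.070 = 3.555.
CV = √(exp(σ²)−1) = √(exp(1.1446)−1) = 1.463.

σ ≈ 1.070, CV ≈ 1.463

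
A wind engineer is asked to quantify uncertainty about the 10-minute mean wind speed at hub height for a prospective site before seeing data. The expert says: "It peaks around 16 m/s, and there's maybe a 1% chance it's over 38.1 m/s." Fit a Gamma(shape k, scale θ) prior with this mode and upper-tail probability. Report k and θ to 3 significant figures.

Gamma(k,θ) with k>1 has mode (k−1)θ, so θ = 16/(k−1).
Need P(X < 38.1) = 0.99 with θ tied to k this way. Start at k = 2, θ = 16: P(X<38.1) ≈ 0.687.
Too low — raise k to concentrate. Iterating converges to k ≈ 7.3.
Then θ = 16/(7.3−1) ≈ 2.54.

k ≈ 7.3, θ ≈ 2.54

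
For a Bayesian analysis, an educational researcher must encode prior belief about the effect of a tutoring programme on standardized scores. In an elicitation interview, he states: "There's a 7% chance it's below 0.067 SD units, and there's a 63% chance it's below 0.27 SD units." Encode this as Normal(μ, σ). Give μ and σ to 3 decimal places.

μ = 0.233, σ = 0.112

For Normal(μ,σ), the p-quantile is μ + z_p·σ. Here z_{0.07} = -1.476, z_{0.63} = 0.3319.
So 0.067 = μ − 1.476σ and 0.27 = μ + 0.3319σ.
Subtracting: σ = (0.27 − 0.067)/(0.3319 − (-1.476)) = 0.112.
Then μ = 0.067 − (-1.476)·0.112 = 0.233.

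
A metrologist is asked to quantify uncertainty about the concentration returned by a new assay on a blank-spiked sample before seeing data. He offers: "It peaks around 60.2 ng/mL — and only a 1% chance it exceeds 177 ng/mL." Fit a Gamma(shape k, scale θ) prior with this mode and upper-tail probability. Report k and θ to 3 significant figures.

k ≈ 4.89, θ ≈ 15.5

Gamma(k,θ) with k>1 has mode (k−1)θ, so θ = 60.2/(k−1).
Need P(X < 177) = 0.99 with θ tied to k this way. Start at k = 2, θ = 60.2: P(X<177) ≈ 0.792.
Too low — raise k to concentrate. Iterating converges to k ≈ 4.89.
Then θ = 60.2/(4.89−1) ≈ 15.5.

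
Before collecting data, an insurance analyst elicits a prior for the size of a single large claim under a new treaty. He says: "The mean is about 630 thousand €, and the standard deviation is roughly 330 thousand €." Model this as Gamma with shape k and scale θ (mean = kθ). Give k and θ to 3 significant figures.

k ≈ 3.64, θ ≈ 173

For Gamma(k, scale θ): mean = kθ, variance = kθ², so CV = 1/√k.
CV = SD/mean = 330/630 = 0.5238, hence k = 1/CV² = 3.64.
Then θ = mean/k = 630/3.64 = 173.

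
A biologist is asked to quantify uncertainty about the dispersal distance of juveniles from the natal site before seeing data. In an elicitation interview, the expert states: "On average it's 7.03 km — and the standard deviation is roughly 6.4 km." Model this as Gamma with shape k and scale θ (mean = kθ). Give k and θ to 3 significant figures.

k ≈ 1.21, θ ≈ 5.83

For Gamma(k, scale θ): mean = kθ, variance = kθ², so CV = 1/√k.
CV = SD/mean = 6.4/7.03 = 0.9104, hence k = 1/CV² = 1.21.
Then θ = mean/k = 7.03/1.21 = 5.83.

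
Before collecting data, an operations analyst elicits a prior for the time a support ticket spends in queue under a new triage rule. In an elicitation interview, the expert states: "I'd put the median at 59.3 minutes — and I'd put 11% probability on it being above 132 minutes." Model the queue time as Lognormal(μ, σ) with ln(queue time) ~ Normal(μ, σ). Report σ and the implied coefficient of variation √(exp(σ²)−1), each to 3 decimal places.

If T ~ Lognormal(μ,σ) then ln T ~ Normal(μ,σ), so the p-quantile of ln T is μ + z_p·σ.
ln(59.3) = 4.083 and ln(132) = 4.883; z_{0.5} = 0, z_{0.89} = 1.227.
σ = (4.883 − 4.083)/(1.227 − (0)) = 0.652.
μ = 4.083 − (0)·0.652 = 4.083.
CV = √(exp(σ²)−1) = √(exp(0.4256)−1) = 0.728.

σ ≈ 0.652, CV ≈ 0.728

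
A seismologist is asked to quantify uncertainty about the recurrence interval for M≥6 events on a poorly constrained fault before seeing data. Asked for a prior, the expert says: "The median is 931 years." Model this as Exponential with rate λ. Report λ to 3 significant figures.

Exponential median = ln 2 / λ, so λ = ln 2 / 931.0 = 0.000745.

λ ≈ 0.000745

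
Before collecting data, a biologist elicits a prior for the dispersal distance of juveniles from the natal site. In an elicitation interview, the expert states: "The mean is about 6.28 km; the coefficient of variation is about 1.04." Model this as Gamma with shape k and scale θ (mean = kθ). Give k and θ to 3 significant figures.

For Gamma(k, scale θ): mean = kθ, variance = kθ², so CV = 1/√k.
CV = 1.04, hence k = 1/CV² = 0.925.
Then θ = mean/k = 6.28/0.925 = 6.79.

k ≈ 0.925, θ ≈ 6.79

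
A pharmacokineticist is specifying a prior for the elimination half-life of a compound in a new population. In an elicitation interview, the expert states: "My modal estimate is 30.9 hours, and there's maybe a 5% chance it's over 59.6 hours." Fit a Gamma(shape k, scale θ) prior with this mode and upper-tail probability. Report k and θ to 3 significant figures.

k ≈ 7.44, θ ≈ 4.8

Gamma(k,θ) with k>1 has mode (k−1)θ, so θ = 30.9/(k−1).
Need P(X < 59.6) = 0.95 with θ tied to k this way. Start at k = 2, θ = 30.9: P(X<59.6) ≈ 0.574.
Too low — raise k to concentrate. Iterating converges to k ≈ 7.44.
Then θ = 30.9/(7.44−1) ≈ 4.8.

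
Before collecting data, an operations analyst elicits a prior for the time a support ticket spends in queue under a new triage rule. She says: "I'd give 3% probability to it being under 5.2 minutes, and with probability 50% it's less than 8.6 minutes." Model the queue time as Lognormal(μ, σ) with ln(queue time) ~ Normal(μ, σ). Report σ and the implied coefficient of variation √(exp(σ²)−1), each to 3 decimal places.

If T ~ Lognormal(μ,σ) then ln T ~ Normal(μ,σ), so the p-quantile of ln T is μ + z_p·σ.
ln(5.2) = 1.649 and ln(8.6) = 2.152; z_{0.03} = -1.881, z_{0.5} = 0.
σ = (2.152 − 1.649)/(0 − (-1.881)) = 0.267.
μ = 1.649 − (-1.881)·0.267 = 2.152.
CV = √(exp(σ²)−1) = √(exp(0.0716)−1) = 0.272.

σ ≈ 0.267, CV ≈ 0.272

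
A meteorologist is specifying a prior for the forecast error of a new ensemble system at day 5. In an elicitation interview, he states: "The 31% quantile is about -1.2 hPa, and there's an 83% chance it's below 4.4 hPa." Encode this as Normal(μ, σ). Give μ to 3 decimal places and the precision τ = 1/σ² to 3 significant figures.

The p-quantile of Normal(μ,σ) is μ + z_p·σ, with z_{0.31} = -0.4959 and z_{0.83} = 0.9542.
Eliminate σ: μ = (z₂·x₁ − z₁·x₂)/(z₂ − z₁) = (0.9542·-1.2 − (-0.4959)·4.4)/1.45 = 0.715.
Then σ = (x₂ − x₁)/(z₂ − z₁) = (4.4 − -1.2)/1.45 = 3.862.
Precision τ = 1/σ² = 1/3.862² = 0.067.

μ = 0.715, τ = 0.067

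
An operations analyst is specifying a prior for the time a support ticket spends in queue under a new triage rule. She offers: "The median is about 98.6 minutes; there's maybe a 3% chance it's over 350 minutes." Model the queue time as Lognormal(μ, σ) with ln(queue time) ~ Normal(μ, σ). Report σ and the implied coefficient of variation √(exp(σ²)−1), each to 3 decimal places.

If T ~ Lognormal(μ,σ) then ln T ~ Normal(μ,σ), so the p-quantile of ln T is μ + z_p·σ.
ln(98.6) = 4.591 and ln(350) = 5.858; z_{0.5} = 0, z_{0.97} = 1.881.
σ = (5.858 − 4.591)/(1.881 − (0)) = 0.674.
μ = 4.591 − (0)·0.674 = 4.591.
CV = √(exp(σ²)−1) = √(exp(0.4537)−1) = 0.758.

σ ≈ 0.674, CV ≈ 0.758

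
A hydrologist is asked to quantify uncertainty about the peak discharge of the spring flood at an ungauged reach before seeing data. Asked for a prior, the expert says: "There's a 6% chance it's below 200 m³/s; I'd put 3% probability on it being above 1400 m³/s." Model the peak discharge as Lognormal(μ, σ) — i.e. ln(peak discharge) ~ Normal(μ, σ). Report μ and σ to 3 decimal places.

μ ≈ 6.179, σ ≈ 0.566

If T ~ Lognormal(μ,σ) then ln T ~ Normal(μ,σ), so the p-quantile of ln T is μ + z_p·σ.
ln(200) = 5.298 and ln(1400) = 7.244; z_{0.06} = -1.555, z_{0.97} = 1.881.
σ = (7.244 − 5.298)/(1.881 − (-1.555)) = 0.566.
μ = 5.298 − (-1.555)·0.566 = 6.179.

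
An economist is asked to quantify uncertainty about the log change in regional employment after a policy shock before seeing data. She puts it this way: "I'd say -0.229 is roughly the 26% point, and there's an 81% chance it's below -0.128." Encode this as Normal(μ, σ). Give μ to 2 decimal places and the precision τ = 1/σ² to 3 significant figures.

The p-quantile of Normal(μ,σ) is μ + z_p·σ, with z_{0.26} = -0.6433 and z_{0.81} = 0.8779.
Eliminate σ: μ = (z₂·x₁ − z₁·x₂)/(z₂ − z₁) = (0.8779·-0.229 − (-0.6433)·-0.128)/1.521 = -0.19.
Then σ = (x₂ − x₁)/(z₂ − z₁) = (-0.128 − -0.229)/1.521 = 0.07.
Precision τ = 1/σ² = 1/0.06639² = 227.

μ = -0.19, τ = 227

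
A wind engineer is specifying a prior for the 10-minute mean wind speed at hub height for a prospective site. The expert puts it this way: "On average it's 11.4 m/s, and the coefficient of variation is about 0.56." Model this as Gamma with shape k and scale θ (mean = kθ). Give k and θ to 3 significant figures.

For Gamma(k, scale θ): mean = kθ, variance = kθ², so CV = 1/√k.
CV = 0.56, hence k = 1/CV² = 3.19.
Then θ = mean/k = 11.4/3.19 = 3.58.

k ≈ 3.19, θ ≈ 3.58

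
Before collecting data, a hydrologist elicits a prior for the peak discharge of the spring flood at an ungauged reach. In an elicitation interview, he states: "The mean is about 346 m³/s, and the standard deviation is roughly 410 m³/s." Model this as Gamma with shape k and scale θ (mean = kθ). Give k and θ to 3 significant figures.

k ≈ 0.712, θ ≈ 486

For Gamma(k, scale θ): mean = kθ, variance = kθ², so CV = 1/√k.
CV = SD/mean = 410/346 = 1.185, hence k = 1/CV² = 0.712.
Then θ = mean/k = 346/0.712 = 486.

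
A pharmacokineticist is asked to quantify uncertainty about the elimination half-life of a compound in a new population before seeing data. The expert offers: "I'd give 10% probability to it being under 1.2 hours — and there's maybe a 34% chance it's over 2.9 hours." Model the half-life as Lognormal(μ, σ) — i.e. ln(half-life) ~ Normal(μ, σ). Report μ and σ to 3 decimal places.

μ ≈ 0.850, σ ≈ 0.521

If T ~ Lognormal(μ,σ) then ln T ~ Normal(μ,σ), so the p-quantile of ln T is μ + z_p·σ.
ln(1.2) = 0.1823 and ln(2.9) = 1.065; z_{0.1} = -1.282, z_{0.66} = 0.4125.
σ = (1.065 − 0.1823)/(0.4125 − (-1.282)) = 0.521.
μ = 0.1823 − (-1.282)·0.521 = 0.850.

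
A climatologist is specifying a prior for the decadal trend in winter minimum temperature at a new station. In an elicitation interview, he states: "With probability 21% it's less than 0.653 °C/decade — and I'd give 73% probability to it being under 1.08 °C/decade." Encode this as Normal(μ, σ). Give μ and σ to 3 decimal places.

For Normal(μ,σ), the p-quantile is μ + z_p·σ. Here z_{0.21} = -0.8064, z_{0.73} = 0.6128.
So 0.653 = μ − 0.8064σ and 1.08 = μ + 0.6128σ.
Subtracting: σ = (1.08 − 0.653)/(0.6128 − (-0.8064)) = 0.301.
Then μ = 0.653 − (-0.8064)·0.301 = 0.896.

μ = 0.896, σ = 0.301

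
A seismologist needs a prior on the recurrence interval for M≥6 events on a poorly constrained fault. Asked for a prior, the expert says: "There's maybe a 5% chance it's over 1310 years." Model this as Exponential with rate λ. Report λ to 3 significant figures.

λ ≈ 0.00229

P(T > 1310.0) = e^(−λ·1310.0) = 0.05, so λ = −ln(0.05)/1310.0 = 0.00229.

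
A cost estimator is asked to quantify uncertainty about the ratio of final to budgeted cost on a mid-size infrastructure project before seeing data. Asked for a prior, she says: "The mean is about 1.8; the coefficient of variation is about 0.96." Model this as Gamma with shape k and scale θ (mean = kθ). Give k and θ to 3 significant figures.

For Gamma(k, scale θ): mean = kθ, variance = kθ², so CV = 1/√k.
CV = 0.96, hence k = 1/CV² = 1.09.
Then θ = mean/k = 1.8/1.09 = 1.66.

k ≈ 1.09, θ ≈ 1.66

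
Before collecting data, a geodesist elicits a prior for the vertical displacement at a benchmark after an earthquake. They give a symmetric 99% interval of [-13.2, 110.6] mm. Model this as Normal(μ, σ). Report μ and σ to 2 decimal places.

μ = 48.70, σ = 24.03

A symmetric 99% interval runs μ ± z·σ with z = 2.576.
Half-width = 61.9, so σ = 61.9/2.576 = 24.03.
μ is the interval midpoint, 48.70.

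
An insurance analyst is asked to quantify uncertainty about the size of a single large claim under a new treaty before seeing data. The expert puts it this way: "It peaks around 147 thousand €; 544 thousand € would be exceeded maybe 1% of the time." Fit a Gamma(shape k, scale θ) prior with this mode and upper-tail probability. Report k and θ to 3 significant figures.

Gamma(k,θ) with k>1 has mode (k−1)θ, so θ = 147/(k−1).
Need P(X < 544) = 0.99 with θ tied to k this way. Start at k = 2, θ = 147: P(X<544) ≈ 0.884.
Too low — raise k to concentrate. Iterating converges to k ≈ 3.49.
Then θ = 147/(3.49−1) ≈ 59.

k ≈ 3.49, θ ≈ 59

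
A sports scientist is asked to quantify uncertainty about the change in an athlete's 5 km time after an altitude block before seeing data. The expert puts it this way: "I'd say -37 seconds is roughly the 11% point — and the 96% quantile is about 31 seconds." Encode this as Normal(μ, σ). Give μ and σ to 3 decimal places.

μ = -8.986, σ = 22.840

For Normal(μ,σ), the p-quantile is μ + z_p·σ. Here z_{0.11} = -1.227, z_{0.96} = 1.751.
So -37 = μ − 1.227σ and 31 = μ + 1.751σ.
Subtracting: σ = (31 − -37)/(1.751 − (-1.227)) = 22.840.
Then μ = -37 − (-1.227)·22.840 = -8.986.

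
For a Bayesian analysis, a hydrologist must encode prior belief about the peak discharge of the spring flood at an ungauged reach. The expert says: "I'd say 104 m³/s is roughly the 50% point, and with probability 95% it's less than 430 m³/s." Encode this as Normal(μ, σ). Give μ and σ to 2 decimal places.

μ = 104.00, σ = 198.19

For Normal(μ,σ), the p-quantile is μ + z_p·σ. Here z_{0.5} = 0, z_{0.95} = 1.645.
So 104 = μ + 0σ and 430 = μ + 1.645σ.
Subtracting: σ = (430 − 104)/(1.645 − (0)) = 198.19.
Then μ = 104 − (0)·198.19 = 104.00.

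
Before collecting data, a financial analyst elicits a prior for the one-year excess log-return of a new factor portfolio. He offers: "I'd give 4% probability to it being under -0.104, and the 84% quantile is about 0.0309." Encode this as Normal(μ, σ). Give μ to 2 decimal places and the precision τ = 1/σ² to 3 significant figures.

μ = -0.02, τ = 414

The p-quantile of Normal(μ,σ) is μ + z_p·σ, with z_{0.04} = -1.751 and z_{0.84} = 0.9945.
Eliminate σ: μ = (z₂·x₁ − z₁·x₂)/(z₂ − z₁) = (0.9945·-0.104 − (-1.751)·0.0309)/2.745 = -0.02.
Then σ = (x₂ − x₁)/(z₂ − z₁) = (0.0309 − -0.104)/2.745 = 0.05.
Precision τ = 1/σ² = 1/0.04914² = 414.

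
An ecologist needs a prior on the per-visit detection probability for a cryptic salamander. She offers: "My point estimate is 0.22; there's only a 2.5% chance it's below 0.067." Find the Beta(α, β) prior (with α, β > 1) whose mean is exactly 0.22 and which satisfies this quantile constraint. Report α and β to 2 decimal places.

α ≈ 3.97, β ≈ 14.09

With mean 0.22 fixed, write α = 0.22s, β = 0.78s where s = α+β.
Need P(θ < 0.067) = 0.025 under Beta(0.22s, 0.78s). Normal approximation: (q−m)/√(m(1−m)/s) ≈ z_{0.025} = -1.96, so s ≈ 0.22·0.78·(-1.96)²/(0.067−0.22)² = 28.2.
At s = 28.2: P(θ<0.067) ≈ 0.006. Adjusting to match 0.025 gives s ≈ 18.07.
So α = 0.22·18.07 ≈ 3.97, β = 0.78·18.07 ≈ 14.09.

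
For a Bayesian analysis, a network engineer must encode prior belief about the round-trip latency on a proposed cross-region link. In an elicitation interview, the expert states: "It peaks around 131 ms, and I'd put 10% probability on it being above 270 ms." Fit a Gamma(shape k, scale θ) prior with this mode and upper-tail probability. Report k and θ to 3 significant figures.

Gamma(k,θ) with k>1 has mode (k−1)θ, so θ = 131/(k−1).
Need P(X < 270) = 0.9 with θ tied to k this way. Start at k = 2, θ = 131: P(X<270) ≈ 0.610.
Too low — raise k to concentrate. Iterating converges to k ≈ 4.67.
Then θ = 131/(4.67−1) ≈ 35.7.

k ≈ 4.67, θ ≈ 35.7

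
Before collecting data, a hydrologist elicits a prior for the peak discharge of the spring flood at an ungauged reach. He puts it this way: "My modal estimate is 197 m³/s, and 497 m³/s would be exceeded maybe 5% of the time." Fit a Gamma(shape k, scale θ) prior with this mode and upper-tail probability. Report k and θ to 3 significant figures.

Gamma(k,θ) with k>1 has mode (k−1)θ, so θ = 197/(k−1).
Need P(X < 497) = 0.95 with θ tied to k this way. Start at k = 2, θ = 197: P(X<497) ≈ 0.717.
Too low — raise k to concentrate. Iterating converges to k ≈ 4.17.
Then θ = 197/(4.17−1) ≈ 62.2.

k ≈ 4.17, θ ≈ 62.2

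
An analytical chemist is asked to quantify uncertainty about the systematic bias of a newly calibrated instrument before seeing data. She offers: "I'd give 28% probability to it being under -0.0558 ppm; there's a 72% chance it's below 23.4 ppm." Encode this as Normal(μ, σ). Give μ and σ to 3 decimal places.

μ = 11.672, σ = 20.122

The p-quantile of Normal(μ,σ) is μ + z_p·σ, with z_{0.28} = -0.5828 and z_{0.72} = 0.5828.
Eliminate σ: μ = (z₂·x₁ − z₁·x₂)/(z₂ − z₁) = (0.5828·-0.0558 − (-0.5828)·23.4)/1.166 = 11.672.
Then σ = (x₂ − x₁)/(z₂ − z₁) = (23.4 − -0.0558)/1.166 = 20.122.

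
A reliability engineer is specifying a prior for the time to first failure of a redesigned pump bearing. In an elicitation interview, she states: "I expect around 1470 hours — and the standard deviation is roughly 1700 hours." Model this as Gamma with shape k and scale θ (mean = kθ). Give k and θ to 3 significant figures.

k ≈ 0.748, θ ≈ 1970

For Gamma(k, scale θ): mean = kθ, variance = kθ², so CV = 1/√k.
CV = SD/mean = 1700/1470 = 1.156, hence k = 1/CV² = 0.748.
Then θ = mean/k = 1470/0.748 = 1970.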